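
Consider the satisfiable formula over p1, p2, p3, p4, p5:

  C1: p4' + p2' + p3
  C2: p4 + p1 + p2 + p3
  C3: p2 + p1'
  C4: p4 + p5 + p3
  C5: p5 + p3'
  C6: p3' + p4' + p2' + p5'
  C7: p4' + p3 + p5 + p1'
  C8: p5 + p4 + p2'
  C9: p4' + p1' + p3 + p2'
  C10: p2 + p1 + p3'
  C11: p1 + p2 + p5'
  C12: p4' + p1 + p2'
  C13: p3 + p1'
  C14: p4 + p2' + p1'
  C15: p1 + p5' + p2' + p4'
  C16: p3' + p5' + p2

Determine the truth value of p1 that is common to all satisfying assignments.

Suppose p1 = 1.
The clause (p2) is unit, so p2 = 1.
The clause (p3) is unit, so p3 = 1.
The clause (p5) is unit, so p5 = 1.
The clause (p4') is unit, so p4 = 0.
That conflicts with the unit clause (p4).
So every satisfying assignment has p1 = False.

False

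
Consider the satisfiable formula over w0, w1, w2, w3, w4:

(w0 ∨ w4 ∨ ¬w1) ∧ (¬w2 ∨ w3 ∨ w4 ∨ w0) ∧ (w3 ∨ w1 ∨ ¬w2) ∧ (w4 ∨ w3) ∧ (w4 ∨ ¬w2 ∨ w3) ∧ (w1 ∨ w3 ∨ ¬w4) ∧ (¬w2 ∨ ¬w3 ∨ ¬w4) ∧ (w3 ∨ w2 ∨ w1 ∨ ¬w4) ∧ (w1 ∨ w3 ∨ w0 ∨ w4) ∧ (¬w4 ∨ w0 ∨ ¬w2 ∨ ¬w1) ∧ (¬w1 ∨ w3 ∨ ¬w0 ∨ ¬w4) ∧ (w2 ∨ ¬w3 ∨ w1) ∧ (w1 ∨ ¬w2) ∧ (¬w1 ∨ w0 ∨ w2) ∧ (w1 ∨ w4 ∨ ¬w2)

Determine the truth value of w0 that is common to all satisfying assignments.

True

Suppose w0 = False.
Branch on w4: set w4 = True.
Branch on w1: set w1 = True.
(¬w2) alone gives w2 = False.
But (w2) is also a unit clause — contradiction.
Backtrack on w1: now try w1 = False.
(w3) alone gives w3 = True.
(¬w2) alone gives w2 = False.
But (w2) is also a unit clause — contradiction.
Neither w1 = True nor w1 = False works.
Backtrack on w4: now try w4 = False.
(¬w1) alone gives w1 = False.
(w3) alone gives w3 = True.
(w2) alone gives w2 = True.
But (¬w2) is also a unit clause — contradiction.
Neither w4 = True nor w4 = False works.
So every satisfying assignment has w0 = True.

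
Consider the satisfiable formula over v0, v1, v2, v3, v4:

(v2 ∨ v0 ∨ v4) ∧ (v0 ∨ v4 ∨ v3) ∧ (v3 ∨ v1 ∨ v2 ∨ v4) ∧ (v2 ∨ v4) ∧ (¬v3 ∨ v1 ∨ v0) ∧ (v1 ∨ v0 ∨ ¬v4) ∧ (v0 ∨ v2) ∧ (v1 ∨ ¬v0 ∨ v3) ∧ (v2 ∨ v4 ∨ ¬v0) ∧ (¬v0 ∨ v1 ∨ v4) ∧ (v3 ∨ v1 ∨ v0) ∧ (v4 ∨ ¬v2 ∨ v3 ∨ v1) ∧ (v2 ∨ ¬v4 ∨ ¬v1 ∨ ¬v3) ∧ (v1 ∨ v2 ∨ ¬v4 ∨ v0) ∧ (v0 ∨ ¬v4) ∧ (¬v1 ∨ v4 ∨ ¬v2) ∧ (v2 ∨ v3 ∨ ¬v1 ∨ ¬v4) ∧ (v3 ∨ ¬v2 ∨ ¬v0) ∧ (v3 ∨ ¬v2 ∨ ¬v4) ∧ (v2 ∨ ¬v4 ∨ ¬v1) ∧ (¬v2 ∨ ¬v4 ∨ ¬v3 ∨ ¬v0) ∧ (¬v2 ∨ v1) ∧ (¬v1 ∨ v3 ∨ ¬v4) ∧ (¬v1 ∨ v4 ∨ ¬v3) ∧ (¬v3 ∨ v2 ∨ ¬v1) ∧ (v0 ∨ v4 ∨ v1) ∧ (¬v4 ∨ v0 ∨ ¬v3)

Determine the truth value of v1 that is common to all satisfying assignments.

False

Suppose v1 = True.
Try v2 = True.
The clause (v4) is unit, so v4 = True.
The clause (v0) is unit, so v0 = True.
The clause (v3) is unit, so v3 = True.
But (¬v3) is also a unit clause — contradiction.
That branch fails; take v2 = False instead.
The clause (v4) is unit, so v4 = True.
But (¬v4) is also a unit clause — contradiction.
Both values of v2 lead to a conflict.
So every satisfying assignment has v1 = False.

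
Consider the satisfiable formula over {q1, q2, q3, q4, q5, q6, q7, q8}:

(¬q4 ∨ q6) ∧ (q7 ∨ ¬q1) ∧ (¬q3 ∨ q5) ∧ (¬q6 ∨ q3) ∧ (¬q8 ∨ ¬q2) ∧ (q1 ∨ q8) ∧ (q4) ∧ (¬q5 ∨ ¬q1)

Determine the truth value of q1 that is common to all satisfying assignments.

Suppose q1 = True.
From the singleton clause (q7), q7 = True.
From the singleton clause (q4), q4 = True.
From the singleton clause (q6), q6 = True.
From the singleton clause (q3), q3 = True.
From the singleton clause (q5), q5 = True.
But (¬q5) is also a unit clause — contradiction.
So every satisfying assignment has q1 = False.

False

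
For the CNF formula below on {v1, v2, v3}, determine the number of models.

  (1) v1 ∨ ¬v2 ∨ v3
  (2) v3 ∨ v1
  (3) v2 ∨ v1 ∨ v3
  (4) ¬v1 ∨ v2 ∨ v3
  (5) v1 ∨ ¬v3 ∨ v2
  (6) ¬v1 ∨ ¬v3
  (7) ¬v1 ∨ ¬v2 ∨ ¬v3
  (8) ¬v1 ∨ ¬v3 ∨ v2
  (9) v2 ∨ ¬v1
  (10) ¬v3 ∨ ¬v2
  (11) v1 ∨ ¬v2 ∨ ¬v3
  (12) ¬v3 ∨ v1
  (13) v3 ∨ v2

1

There are 2^3 = 8 truth assignments over (v1, v2, v3).
Split on v1. With v1 = True, the clauses containing v1 are satisfied and ¬v1 drops from the rest; 1 of the 2^2 = 4 assignments to the other variables satisfy what remains.
With v1 = False, by the same count on the reduced clause set, 0 assignments work.
Total: 1 + 0 = 1.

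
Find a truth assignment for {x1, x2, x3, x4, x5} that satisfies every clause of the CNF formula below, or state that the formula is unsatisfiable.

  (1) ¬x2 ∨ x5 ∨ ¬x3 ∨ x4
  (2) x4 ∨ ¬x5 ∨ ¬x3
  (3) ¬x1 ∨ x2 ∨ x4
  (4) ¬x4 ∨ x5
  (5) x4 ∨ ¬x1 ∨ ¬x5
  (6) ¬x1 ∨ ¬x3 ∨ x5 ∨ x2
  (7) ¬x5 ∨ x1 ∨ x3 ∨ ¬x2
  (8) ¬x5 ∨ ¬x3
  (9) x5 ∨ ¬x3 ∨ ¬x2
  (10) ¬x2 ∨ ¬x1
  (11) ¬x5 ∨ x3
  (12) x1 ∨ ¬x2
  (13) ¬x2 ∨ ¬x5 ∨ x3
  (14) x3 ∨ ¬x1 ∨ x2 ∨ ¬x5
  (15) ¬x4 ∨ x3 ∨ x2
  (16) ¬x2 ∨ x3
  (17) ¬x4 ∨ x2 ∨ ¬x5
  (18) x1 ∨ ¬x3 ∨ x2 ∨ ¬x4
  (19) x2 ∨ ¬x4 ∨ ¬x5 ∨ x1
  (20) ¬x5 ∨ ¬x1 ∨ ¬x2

Try x4 = False.
Try x5 = False.
Try x2 = False.
From the singleton clause (¬x1), x1 = False.
All clauses hold; x3 can take either value.

x1 ↦ False; x2 ↦ False; x3 ↦ False; x4 ↦ False; x5 ↦ False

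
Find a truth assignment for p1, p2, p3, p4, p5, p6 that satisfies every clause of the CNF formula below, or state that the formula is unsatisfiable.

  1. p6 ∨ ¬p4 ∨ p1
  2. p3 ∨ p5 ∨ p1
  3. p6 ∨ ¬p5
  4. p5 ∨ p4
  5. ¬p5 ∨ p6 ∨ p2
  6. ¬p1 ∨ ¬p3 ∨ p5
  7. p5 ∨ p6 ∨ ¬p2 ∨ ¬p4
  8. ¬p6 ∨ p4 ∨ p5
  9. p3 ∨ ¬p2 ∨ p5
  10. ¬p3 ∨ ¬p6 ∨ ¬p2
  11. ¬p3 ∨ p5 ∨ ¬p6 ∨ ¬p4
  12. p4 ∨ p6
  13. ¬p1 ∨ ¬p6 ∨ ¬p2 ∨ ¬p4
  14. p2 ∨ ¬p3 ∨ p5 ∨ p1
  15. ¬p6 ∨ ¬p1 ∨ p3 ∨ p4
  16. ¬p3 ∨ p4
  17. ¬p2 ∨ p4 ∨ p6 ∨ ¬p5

p1: False,  p2: True,  p3: False,  p4: False,  p5: True,  p6: True

Suppose p6 = True.
Suppose p5 = True.
Suppose p3 = False.
Suppose p1 = False.
No clause remains; p2, p4 are free.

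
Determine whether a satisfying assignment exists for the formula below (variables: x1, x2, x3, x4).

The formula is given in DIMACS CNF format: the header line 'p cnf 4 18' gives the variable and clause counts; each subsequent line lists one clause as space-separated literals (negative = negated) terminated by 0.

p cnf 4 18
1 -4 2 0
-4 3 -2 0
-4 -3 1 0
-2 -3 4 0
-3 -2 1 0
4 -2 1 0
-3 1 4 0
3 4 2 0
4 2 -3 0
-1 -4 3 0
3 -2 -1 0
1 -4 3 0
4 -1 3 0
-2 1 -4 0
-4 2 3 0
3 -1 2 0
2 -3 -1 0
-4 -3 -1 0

Unsatisfiable

Suppose x1 = True.
Suppose x4 = False.
Unit clause (x3) forces x3 = True.
Unit clause (¬x2) forces x2 = False.
Now (x2) is unsatisfied and unit — conflict.
That branch fails; take x4 = True instead.
Unit clause (x3) forces x3 = True.
Now (¬x3) is unsatisfied and unit — conflict.
Neither x4 = True nor x4 = False works.
That branch fails; take x1 = False instead.
Suppose x4 = False.
Unit clause (¬x2) forces x2 = False.
Unit clause (¬x3) forces x3 = False.
Now (x3) is unsatisfied and unit — conflict.
That branch fails; take x4 = True instead.
Unit clause (x2) forces x2 = True.
Now (¬x2) is unsatisfied and unit — conflict.
Neither x4 = True nor x4 = False works.
Neither x1 = True nor x1 = False works.
No assignment satisfies every clause.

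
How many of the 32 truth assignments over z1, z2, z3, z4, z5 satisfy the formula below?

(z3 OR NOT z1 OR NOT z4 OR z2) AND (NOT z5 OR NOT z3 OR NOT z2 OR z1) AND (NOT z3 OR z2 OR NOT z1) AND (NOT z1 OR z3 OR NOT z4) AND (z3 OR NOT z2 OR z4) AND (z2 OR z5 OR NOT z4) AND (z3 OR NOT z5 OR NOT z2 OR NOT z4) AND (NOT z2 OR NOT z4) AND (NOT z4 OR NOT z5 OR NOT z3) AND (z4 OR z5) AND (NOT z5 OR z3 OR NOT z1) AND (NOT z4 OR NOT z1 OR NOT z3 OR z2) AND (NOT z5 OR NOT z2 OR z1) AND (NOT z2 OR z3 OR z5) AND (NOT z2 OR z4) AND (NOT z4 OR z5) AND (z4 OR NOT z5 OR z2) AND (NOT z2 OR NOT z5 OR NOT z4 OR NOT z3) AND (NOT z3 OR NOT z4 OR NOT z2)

1

There are 2^5 = 32 truth assignments over (z1, z2, z3, z4, z5).
Split on z2. With z2 = true, the clauses containing z2 are satisfied and NOT z2 drops from the rest; 0 of the 2^4 = 16 assignments to the other variables satisfy what remains.
With z2 = false, by the same count on the reduced clause set, 1 assignment works.
Total: 0 + 1 = 1.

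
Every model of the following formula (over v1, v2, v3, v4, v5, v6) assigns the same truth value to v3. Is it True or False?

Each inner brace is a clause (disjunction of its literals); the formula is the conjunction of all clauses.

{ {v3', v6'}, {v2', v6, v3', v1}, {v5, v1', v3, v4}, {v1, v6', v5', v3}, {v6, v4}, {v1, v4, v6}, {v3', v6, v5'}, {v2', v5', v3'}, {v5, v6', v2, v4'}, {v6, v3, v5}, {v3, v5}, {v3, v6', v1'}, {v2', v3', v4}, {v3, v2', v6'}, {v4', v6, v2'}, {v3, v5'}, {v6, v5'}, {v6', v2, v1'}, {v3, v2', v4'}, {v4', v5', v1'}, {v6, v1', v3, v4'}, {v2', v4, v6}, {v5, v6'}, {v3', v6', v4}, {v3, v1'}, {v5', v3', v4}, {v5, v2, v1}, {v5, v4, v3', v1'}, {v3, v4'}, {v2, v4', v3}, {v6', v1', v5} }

Suppose v3 = 0.
The clause (v5) is unit, so v5 = 1.
That conflicts with the unit clause (v5').
So every satisfying assignment has v3 = True.

True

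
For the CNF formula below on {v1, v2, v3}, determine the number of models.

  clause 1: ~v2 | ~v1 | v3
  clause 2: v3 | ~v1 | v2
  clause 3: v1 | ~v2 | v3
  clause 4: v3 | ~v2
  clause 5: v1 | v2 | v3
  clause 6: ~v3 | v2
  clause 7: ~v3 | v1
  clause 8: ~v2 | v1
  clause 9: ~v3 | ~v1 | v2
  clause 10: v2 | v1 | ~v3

There are 2^3 = 8 truth assignments over (v1, v2, v3).
Check each against the 10 clauses (columns in the order v1, v2, v3):
  F F F  ✗ fails (v1 | v2 | v3)
  F F T  ✗ fails (~v3 | v2)
  F T F  ✗ fails (v1 | ~v2 | v3)
  F T T  ✗ fails (~v3 | v1)
  T F F  ✗ fails (v3 | ~v1 | v2)
  T F T  ✗ fails (~v3 | v2)
  T T F  ✗ fails (~v2 | ~v1 | v3)
  T T T  ✓ satisfies all
1 of the 8 rows is a model.

1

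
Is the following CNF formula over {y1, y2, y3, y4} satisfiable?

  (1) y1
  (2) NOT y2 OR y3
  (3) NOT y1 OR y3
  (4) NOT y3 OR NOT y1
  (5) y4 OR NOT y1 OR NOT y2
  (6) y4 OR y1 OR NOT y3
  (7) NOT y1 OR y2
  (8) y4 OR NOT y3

From the singleton clause (y1), y1 = true.
From the singleton clause (y3), y3 = true.
But (NOT y3) is also a unit clause — contradiction.
No assignment satisfies every clause.

No, unsatisfiable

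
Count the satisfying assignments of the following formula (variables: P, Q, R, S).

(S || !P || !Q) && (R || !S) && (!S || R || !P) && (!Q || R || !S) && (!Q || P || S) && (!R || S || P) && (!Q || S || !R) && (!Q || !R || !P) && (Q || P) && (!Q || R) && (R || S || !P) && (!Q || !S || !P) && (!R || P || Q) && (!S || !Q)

There are 2^4 = 16 truth assignments over (P, Q, R, S).
Check each against the 14 clauses (columns in the order P, Q, R, S):
  F F F F  ✗ fails (Q || P)
  F F F T  ✗ fails (R || !S)
  F F T F  ✗ fails (!R || S || P)
  F F T T  ✗ fails (Q || P)
  F T F F  ✗ fails (!Q || P || S)
  F T F T  ✗ fails (R || !S)
  F T T F  ✗ fails (!Q || P || S)
  F T T T  ✗ fails (!S || !Q)
  T F F F  ✗ fails (R || S || !P)
  T F F T  ✗ fails (R || !S)
  T F T F  ✓ satisfies all
  T F T T  ✓ satisfies all
  T T F F  ✗ fails (S || !P || !Q)
  T T F T  ✗ fails (R || !S)
  T T T F  ✗ fails (S || !P || !Q)
  T T T T  ✗ fails (!Q || !R || !P)
2 of the 16 rows are models.

2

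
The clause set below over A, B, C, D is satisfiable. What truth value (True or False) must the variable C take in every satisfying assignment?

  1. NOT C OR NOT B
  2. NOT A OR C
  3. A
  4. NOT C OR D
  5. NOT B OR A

Suppose C = false.
The clause (NOT A) is unit, so A = false.
But (A) is also a unit clause — contradiction.
So every satisfying assignment has C = True.

True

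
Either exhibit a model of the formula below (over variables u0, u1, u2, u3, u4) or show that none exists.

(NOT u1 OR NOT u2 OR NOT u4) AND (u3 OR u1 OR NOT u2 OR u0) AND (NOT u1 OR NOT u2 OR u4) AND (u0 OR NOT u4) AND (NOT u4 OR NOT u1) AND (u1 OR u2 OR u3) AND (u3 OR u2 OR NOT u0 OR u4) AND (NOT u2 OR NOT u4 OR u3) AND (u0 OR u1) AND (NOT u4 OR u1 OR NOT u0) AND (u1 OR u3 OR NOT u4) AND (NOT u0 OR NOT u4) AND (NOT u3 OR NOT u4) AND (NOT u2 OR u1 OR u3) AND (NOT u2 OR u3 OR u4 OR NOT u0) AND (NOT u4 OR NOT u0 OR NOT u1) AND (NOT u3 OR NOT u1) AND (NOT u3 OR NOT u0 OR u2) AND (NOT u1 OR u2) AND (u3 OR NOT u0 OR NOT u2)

u0: true, u1: false, u2: true, u3: true, u4: false

Branch on u0: set u0 = true.
From the singleton clause (NOT u4), u4 = false.
Branch on u1: set u1 = false.
Branch on u2: set u2 = true.
From the singleton clause (u3), u3 = true.
Every clause now holds.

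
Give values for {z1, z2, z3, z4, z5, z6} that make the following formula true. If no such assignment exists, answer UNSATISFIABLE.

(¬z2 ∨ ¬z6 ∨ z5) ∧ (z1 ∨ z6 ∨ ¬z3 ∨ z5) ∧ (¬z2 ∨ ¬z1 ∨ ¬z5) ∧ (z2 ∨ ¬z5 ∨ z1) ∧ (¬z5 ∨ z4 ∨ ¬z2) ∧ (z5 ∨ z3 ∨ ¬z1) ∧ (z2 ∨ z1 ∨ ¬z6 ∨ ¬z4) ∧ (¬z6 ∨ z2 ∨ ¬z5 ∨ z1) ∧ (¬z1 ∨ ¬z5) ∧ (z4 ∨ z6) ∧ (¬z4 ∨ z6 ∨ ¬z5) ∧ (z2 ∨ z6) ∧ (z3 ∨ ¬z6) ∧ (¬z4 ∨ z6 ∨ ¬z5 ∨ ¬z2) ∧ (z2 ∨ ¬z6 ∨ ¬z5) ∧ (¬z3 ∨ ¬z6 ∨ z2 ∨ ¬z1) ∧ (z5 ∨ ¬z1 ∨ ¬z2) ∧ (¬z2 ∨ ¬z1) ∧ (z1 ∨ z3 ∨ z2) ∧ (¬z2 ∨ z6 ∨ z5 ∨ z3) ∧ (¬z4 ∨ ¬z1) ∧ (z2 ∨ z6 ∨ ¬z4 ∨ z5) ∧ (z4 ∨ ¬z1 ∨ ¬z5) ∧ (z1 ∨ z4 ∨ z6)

Suppose z1 = False.
Suppose z2 = True.
Suppose z6 = True.
The clause (z5) is unit, so z5 = True.
The clause (z4) is unit, so z4 = True.
The clause (z3) is unit, so z3 = True.
This assignment satisfies each clause.

z1=False, z2=True, z3=True, z4=True, z5=True, z6=True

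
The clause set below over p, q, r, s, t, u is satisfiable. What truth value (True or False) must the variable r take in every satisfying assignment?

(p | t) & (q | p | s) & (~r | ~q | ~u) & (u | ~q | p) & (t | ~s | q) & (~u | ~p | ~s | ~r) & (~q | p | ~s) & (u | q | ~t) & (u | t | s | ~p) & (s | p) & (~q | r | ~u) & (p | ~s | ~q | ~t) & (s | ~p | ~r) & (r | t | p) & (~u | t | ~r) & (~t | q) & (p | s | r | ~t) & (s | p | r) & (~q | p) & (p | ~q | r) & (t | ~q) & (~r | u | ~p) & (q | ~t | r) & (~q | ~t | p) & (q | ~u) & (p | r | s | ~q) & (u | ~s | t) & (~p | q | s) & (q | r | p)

False

Suppose r = 1.
Case p = 1:
(s) alone gives s = 1.
(~u) alone gives u = 0.
But (u) is also a unit clause — contradiction.
That branch fails; take p = 0 instead.
(t) alone gives t = 1.
(s) alone gives s = 1.
(~q) alone gives q = 0.
But (q) is also a unit clause — contradiction.
Neither p = 1 nor p = 0 works.
So every satisfying assignment has r = False.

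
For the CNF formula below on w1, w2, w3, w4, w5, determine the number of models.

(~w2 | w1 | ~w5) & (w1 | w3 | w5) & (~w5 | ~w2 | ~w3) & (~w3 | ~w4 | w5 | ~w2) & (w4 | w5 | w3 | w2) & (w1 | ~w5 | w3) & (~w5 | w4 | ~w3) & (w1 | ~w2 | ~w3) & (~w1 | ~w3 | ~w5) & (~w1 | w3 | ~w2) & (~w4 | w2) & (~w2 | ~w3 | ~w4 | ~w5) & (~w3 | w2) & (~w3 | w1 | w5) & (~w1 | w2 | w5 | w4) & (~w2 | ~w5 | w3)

2

There are 2^5 = 32 truth assignments over (w1, w2, w3, w4, w5).
Split on w1. With w1 = 1, the clauses containing w1 are satisfied and ~w1 drops from the rest; 2 of the 2^4 = 16 assignments to the other variables satisfy what remains.
With w1 = 0, by the same count on the reduced clause set, 0 assignments work.
(One model: w1=T, w2=F, w3=F, w4=F, w5=T.)
Total: 2 + 0 = 2.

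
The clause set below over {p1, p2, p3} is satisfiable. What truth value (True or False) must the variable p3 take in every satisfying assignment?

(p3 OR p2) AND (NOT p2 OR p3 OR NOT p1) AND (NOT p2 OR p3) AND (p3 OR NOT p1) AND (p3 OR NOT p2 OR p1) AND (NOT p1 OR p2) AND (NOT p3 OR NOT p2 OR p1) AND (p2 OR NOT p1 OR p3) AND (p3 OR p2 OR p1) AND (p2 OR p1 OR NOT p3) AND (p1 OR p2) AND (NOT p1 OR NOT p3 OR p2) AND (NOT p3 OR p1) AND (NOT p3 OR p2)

True

Suppose p3 = false.
From the singleton clause (p2), p2 = true.
That conflicts with the unit clause (NOT p2).
So every satisfying assignment has p3 = True.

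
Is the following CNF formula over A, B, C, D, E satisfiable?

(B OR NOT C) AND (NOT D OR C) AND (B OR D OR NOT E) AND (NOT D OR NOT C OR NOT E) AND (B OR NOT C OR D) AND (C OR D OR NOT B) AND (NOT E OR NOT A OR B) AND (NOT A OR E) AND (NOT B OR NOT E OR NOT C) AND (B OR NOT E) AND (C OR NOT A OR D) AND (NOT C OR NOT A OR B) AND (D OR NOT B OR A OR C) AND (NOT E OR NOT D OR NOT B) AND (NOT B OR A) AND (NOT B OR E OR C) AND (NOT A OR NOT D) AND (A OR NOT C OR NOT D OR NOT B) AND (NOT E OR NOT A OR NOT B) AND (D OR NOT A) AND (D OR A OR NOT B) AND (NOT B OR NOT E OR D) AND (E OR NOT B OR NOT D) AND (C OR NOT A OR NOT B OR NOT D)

Satisfiable

Suppose B = false.
Unit clause (NOT C) forces C = false.
Unit clause (NOT D) forces D = false.
Unit clause (NOT E) forces E = false.
Unit clause (NOT A) forces A = false.
This assignment satisfies each clause.
A satisfying assignment: A=false; B=false; C=false; D=false; E=false.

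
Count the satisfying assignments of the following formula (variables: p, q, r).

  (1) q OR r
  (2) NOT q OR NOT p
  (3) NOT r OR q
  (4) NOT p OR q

There are 2^3 = 8 truth assignments over (p, q, r).
Check each against the 4 clauses (columns in the order p, q, r):
  F F F  ✗ fails (q OR r)
  F F T  ✗ fails (NOT r OR q)
  F T F  ✓ satisfies all
  F T T  ✓ satisfies all
  T F F  ✗ fails (q OR r)
  T F T  ✗ fails (NOT r OR q)
  T T F  ✗ fails (NOT q OR NOT p)
  T T T  ✗ fails (NOT q OR NOT p)
2 of the 8 rows are models.

2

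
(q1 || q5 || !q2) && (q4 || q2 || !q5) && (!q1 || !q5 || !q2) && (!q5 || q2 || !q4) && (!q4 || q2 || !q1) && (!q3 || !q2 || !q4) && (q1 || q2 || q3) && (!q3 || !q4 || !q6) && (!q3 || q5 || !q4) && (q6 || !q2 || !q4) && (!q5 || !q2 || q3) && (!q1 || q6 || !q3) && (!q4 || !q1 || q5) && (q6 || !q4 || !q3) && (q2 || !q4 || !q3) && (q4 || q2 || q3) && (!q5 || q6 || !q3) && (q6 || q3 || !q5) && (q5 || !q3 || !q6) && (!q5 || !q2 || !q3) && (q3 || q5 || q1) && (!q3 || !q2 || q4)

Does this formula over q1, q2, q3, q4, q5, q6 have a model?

Yes, satisfiable

Branch on q1: set q1 = true.
Branch on q5: set q5 = false.
Unit clause (!q4) forces q4 = false.
Branch on q6: set q6 = true.
Unit clause (!q3) forces q3 = false.
Unit clause (q2) forces q2 = true.
All clauses are satisfied.
A satisfying assignment: q1=true,  q2=true,  q3=false,  q4=false,  q5=false,  q6=true.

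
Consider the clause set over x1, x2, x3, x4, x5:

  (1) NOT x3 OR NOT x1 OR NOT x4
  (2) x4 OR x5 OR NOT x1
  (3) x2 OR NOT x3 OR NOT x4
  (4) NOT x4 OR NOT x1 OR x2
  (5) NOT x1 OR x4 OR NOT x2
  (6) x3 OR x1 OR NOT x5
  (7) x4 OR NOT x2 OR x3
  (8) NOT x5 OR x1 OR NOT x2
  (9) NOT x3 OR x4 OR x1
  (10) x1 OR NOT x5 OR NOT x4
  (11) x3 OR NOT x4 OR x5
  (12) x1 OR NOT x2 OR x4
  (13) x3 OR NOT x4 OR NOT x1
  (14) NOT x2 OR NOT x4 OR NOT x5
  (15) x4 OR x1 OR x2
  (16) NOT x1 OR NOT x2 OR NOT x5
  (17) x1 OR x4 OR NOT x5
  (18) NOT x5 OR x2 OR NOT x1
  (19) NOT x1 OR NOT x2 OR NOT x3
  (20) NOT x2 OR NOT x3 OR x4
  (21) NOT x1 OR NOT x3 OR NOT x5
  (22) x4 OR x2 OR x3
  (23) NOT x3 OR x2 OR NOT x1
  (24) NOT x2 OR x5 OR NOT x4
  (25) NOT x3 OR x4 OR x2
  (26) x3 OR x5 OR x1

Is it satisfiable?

No

Suppose x3 = false.
Suppose x1 = true.
The clause (NOT x4) is unit, so x4 = false.
The clause (x5) is unit, so x5 = true.
The clause (NOT x2) is unit, so x2 = false.
Now (x2) is unsatisfied and unit — conflict.
Undo x1 and try x1 = false.
The clause (NOT x5) is unit, so x5 = false.
Now (x5) is unsatisfied and unit — conflict.
Neither x1 = true nor x1 = false works.
Undo x3 and try x3 = true.
Suppose x1 = false.
The clause (x4) is unit, so x4 = true.
The clause (x2) is unit, so x2 = true.
The clause (NOT x5) is unit, so x5 = false.
Now (x5) is unsatisfied and unit — conflict.
Undo x1 and try x1 = true.
The clause (NOT x4) is unit, so x4 = false.
The clause (x5) is unit, so x5 = true.
Now (NOT x5) is unsatisfied and unit — conflict.
Neither x1 = true nor x1 = false works.
Neither x3 = true nor x3 = false works.
No assignment satisfies every clause.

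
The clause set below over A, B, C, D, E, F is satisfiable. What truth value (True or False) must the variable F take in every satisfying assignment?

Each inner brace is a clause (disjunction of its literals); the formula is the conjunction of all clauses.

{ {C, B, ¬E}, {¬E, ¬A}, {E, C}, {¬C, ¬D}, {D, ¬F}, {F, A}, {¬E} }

False

Suppose F = True.
From the singleton clause (D), D = True.
From the singleton clause (¬C), C = False.
From the singleton clause (E), E = True.
Now (¬E) is unsatisfied and unit — conflict.
So every satisfying assignment has F = False.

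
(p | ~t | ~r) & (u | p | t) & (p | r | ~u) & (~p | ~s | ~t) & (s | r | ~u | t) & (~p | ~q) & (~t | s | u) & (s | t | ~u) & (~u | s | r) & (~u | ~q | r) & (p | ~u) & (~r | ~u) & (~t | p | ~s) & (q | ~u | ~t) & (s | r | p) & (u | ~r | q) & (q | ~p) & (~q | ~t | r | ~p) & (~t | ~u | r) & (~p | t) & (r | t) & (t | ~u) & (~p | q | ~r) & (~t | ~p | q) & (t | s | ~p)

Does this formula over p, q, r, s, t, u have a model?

Suppose p = 0.
Unit clause (~u) forces u = 0.
Unit clause (t) forces t = 1.
Unit clause (~r) forces r = 0.
Unit clause (s) forces s = 1.
But (~s) is also a unit clause — contradiction.
So p must be the other value — set p = 1.
Unit clause (~q) forces q = 0.
But (q) is also a unit clause — contradiction.
Neither p = 1 nor p = 0 works.
No assignment satisfies every clause.

Unsatisfiable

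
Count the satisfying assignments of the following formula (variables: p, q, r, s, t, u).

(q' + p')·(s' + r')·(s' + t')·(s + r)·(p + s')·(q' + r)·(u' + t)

There are 2^6 = 64 truth assignments over (p, q, r, s, t, u).
Split on t. With t = 1, the clauses containing t are satisfied and t' drops from the rest; 6 of the 2^5 = 32 assignments to the other variables satisfy what remains.
With t = 0, by the same count on the reduced clause set, 4 assignments work.
Total: 6 + 4 = 10.

10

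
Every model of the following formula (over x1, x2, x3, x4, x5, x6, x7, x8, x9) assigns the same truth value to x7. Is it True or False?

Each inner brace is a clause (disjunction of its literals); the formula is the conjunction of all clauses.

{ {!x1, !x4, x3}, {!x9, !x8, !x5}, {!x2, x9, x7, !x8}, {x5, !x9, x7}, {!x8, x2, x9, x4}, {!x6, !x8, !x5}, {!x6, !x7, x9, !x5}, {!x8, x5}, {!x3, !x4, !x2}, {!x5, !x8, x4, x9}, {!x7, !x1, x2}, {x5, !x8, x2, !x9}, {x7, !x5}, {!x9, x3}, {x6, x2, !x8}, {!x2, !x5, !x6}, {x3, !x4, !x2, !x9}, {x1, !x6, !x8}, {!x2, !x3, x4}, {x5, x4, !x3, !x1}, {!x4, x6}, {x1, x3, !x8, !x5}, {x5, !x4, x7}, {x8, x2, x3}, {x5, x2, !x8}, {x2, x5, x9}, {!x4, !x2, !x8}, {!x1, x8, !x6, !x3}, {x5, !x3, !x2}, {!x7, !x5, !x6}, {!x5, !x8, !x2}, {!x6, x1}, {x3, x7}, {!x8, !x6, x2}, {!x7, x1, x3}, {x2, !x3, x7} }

True

Suppose x7 = false.
Unit clause (!x5) forces x5 = false.
Unit clause (!x9) forces x9 = false.
Unit clause (!x8) forces x8 = false.
Unit clause (!x4) forces x4 = false.
Unit clause (x2) forces x2 = true.
Unit clause (!x3) forces x3 = false.
But (x3) is also a unit clause — contradiction.
So every satisfying assignment has x7 = True.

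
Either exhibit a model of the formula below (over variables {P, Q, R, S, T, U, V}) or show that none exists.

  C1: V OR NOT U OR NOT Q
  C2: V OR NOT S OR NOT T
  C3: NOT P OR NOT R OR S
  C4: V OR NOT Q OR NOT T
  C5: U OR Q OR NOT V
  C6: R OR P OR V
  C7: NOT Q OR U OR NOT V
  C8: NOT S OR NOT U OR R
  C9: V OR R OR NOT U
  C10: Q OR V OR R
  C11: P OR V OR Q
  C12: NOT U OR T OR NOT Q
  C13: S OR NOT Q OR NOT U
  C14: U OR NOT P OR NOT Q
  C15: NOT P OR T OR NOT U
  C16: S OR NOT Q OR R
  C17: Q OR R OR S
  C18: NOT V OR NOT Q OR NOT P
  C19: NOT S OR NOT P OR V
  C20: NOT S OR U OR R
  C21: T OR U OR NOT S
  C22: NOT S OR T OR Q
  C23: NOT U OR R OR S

Branch on V: set V = true.
Branch on U: set U = true.
Branch on S: set S = false.
(NOT Q) alone gives Q = false.
(R) alone gives R = true.
(NOT P) alone gives P = false.
Every clause is now satisfied; T is unconstrained.

P: false, Q: false, R: true, S: false, T: true, U: true, V: true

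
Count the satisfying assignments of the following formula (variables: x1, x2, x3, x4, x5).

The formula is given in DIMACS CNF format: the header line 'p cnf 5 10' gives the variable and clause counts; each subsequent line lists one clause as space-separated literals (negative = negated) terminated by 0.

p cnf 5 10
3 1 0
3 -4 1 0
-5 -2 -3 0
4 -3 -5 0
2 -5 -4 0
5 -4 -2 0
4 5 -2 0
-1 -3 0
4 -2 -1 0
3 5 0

There are 2^5 = 32 truth assignments over (x1, x2, x3, x4, x5).
Split on x1. With x1 = True, the clauses containing x1 are satisfied and ¬x1 drops from the rest; 2 of the 2^4 = 16 assignments to the other variables satisfy what remains.
With x1 = False, by the same count on the reduced clause set, 2 assignments work.
(One model: x1=F, x2=F, x3=T, x4=F, x5=F.)
Total: 2 + 2 = 4.

4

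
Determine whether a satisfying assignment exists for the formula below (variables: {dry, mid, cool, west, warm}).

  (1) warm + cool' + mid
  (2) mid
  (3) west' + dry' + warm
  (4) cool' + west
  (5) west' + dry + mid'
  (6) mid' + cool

Yes

(mid) alone gives mid = 1.
(cool) alone gives cool = 1.
(west) alone gives west = 1.
(dry) alone gives dry = 1.
(warm) alone gives warm = 1.
All clauses are satisfied.
A satisfying assignment: dry: 1,  mid: 1,  cool: 1,  west: 1,  warm: 1.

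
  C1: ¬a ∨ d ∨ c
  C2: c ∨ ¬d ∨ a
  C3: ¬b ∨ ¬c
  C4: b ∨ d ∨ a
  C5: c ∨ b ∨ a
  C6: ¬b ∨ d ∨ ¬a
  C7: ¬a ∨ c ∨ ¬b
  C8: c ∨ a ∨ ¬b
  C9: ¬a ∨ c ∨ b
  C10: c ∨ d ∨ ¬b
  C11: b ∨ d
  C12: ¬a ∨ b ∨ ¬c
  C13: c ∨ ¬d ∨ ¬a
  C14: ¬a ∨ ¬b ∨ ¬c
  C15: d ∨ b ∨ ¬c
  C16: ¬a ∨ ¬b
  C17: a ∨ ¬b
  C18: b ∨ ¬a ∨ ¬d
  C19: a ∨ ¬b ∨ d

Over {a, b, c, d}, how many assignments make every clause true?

There are 2^4 = 16 truth assignments over (a, b, c, d).
Split on d. With d = True, the clauses containing d are satisfied and ¬d drops from the rest; 1 of the 2^3 = 8 assignments to the other variables satisfy what remains.
With d = False, by the same count on the reduced clause set, 0 assignments work.
Total: 1 + 0 = 1.

1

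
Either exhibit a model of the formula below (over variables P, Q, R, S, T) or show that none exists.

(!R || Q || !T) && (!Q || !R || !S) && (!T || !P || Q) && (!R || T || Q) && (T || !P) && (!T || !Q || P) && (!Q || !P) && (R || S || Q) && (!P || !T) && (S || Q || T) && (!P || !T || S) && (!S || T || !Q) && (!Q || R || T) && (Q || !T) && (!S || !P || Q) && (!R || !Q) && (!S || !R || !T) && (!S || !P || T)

Suppose T = false.
From the singleton clause (!P), P = false.
Suppose R = false.
From the singleton clause (!Q), Q = false.
From the singleton clause (S), S = true.
All clauses are satisfied.

P: false,  Q: false,  R: false,  S: true,  T: false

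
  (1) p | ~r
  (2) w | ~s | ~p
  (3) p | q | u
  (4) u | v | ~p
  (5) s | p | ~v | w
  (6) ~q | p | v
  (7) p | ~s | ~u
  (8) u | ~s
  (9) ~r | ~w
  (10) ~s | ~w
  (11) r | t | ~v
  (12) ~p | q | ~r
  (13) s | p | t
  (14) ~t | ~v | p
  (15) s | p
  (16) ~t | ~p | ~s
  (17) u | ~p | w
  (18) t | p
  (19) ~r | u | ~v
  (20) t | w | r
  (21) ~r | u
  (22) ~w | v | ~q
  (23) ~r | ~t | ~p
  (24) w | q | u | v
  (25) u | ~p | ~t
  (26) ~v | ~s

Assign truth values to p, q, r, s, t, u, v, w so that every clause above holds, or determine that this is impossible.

p ↦ 1, q ↦ 0, r ↦ 0, s ↦ 0, t ↦ 1, u ↦ 1, v ↦ 0, w ↦ 0

Suppose p = 1.
Suppose w = 0.
The clause (~s) is unit, so s = 0.
The clause (u) is unit, so u = 1.
Suppose q = 0.
The clause (~r) is unit, so r = 0.
The clause (t) is unit, so t = 1.
Every clause is now satisfied; v is unconstrained.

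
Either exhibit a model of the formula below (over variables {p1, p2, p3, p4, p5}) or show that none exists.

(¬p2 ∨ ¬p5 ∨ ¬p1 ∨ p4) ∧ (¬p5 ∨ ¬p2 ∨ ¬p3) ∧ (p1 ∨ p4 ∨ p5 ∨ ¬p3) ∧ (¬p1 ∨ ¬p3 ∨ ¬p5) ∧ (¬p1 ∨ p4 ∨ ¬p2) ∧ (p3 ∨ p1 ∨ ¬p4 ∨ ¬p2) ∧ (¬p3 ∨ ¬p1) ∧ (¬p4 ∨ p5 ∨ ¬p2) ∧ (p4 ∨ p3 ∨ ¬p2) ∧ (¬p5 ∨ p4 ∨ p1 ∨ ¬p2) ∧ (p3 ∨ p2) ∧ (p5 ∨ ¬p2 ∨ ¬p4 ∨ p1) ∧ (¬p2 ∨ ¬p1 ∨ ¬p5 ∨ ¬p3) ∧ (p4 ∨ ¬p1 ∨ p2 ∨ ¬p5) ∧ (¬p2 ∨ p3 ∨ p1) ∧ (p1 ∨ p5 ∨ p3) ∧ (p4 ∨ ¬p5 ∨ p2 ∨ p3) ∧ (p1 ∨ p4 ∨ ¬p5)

Branch on p3: set p3 = False.
From the singleton clause (p2), p2 = True.
From the singleton clause (p4), p4 = True.
From the singleton clause (p1), p1 = True.
From the singleton clause (p5), p5 = True.
This assignment satisfies each clause.

p1 ↦ True,  p2 ↦ True,  p3 ↦ False,  p4 ↦ True,  p5 ↦ True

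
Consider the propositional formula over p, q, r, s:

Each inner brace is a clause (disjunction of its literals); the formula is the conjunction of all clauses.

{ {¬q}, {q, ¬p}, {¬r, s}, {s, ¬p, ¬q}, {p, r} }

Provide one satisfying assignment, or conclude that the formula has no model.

p ↦ False; q ↦ False; r ↦ True; s ↦ True

(¬q) alone gives q = False.
(¬p) alone gives p = False.
(r) alone gives r = True.
(s) alone gives s = True.
Every clause now holds.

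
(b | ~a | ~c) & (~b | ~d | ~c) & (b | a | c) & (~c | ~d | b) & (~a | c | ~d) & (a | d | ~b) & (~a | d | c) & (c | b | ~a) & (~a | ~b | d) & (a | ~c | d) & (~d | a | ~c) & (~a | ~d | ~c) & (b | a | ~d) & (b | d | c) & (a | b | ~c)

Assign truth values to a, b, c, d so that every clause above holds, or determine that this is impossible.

a ↦ 0,  b ↦ 1,  c ↦ 0,  d ↦ 1

Branch on b: set b = 1.
Branch on d: set d = 1.
From the singleton clause (~c), c = 0.
From the singleton clause (~a), a = 0.
This assignment satisfies each clause.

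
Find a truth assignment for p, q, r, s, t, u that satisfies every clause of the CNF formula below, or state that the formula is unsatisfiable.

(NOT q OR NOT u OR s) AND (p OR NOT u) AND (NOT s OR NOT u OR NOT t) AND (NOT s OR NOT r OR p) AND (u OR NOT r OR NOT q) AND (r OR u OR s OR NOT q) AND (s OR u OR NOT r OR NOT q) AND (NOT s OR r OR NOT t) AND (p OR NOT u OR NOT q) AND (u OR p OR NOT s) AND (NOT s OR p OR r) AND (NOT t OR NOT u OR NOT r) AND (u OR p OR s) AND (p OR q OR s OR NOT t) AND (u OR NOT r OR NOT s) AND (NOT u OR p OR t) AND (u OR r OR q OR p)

p=true,  q=false,  r=false,  s=false,  t=false,  u=false

Branch on p: set p = true.
Branch on q: set q = false.
Branch on s: set s = false.
Branch on t: set t = false.
All clauses hold; r, u can take either value.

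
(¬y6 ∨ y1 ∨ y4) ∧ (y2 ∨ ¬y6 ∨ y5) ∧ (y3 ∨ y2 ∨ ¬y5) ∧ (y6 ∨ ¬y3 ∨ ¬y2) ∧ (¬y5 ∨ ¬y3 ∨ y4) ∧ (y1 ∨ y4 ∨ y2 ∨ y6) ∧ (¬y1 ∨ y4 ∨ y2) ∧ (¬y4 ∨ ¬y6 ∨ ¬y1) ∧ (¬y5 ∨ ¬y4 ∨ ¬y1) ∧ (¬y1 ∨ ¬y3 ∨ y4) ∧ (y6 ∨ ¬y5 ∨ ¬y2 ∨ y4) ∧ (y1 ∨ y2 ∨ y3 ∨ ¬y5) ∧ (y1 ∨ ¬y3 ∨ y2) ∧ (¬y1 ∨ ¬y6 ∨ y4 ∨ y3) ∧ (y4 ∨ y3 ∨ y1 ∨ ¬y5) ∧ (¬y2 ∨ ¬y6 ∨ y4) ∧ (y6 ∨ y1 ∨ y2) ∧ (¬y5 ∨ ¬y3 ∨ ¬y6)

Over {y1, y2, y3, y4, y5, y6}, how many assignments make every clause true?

10

There are 2^6 = 64 truth assignments over (y1, y2, y3, y4, y5, y6).
Split on y4. With y4 = True, the clauses containing y4 are satisfied and ¬y4 drops from the rest; 8 of the 2^5 = 32 assignments to the other variables satisfy what remains.
With y4 = False, by the same count on the reduced clause set, 2 assignments work.
Total: 8 + 2 = 10.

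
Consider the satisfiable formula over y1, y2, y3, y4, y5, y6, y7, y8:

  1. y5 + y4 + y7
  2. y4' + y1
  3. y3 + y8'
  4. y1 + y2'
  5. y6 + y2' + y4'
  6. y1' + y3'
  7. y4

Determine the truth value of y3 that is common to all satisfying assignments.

Suppose y3 = 1.
The clause (y1') is unit, so y1 = 0.
The clause (y4') is unit, so y4 = 0.
That conflicts with the unit clause (y4).
So every satisfying assignment has y3 = False.

False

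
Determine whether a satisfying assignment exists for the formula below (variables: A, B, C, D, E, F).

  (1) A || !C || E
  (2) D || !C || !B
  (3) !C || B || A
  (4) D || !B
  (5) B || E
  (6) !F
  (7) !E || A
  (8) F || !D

From the singleton clause (!F), F = false.
From the singleton clause (!D), D = false.
From the singleton clause (!B), B = false.
From the singleton clause (E), E = true.
From the singleton clause (A), A = true.
Every clause is now satisfied; C is unconstrained.
A satisfying assignment: A: true, B: false, C: true, D: false, E: true, F: false.

Yes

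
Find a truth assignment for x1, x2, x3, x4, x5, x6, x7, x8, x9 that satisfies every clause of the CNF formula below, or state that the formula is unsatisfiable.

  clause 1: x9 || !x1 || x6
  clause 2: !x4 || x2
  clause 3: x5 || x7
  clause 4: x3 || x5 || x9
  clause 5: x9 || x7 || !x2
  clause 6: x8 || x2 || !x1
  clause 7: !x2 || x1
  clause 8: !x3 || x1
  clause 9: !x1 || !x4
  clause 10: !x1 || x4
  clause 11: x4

UNSATISFIABLE

Unit clause (x4) forces x4 = true.
Unit clause (x2) forces x2 = true.
Unit clause (x1) forces x1 = true.
But (!x1) is also a unit clause — contradiction.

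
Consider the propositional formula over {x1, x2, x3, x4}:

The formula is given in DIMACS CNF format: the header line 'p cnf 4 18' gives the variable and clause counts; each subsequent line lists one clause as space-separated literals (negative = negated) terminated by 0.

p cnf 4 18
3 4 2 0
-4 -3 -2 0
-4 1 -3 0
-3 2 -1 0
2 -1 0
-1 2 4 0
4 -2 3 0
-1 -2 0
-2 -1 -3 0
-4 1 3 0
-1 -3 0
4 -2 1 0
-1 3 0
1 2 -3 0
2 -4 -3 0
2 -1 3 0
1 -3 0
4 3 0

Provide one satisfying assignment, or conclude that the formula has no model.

Branch on x2: set x2 = True.
(¬x1) alone gives x1 = False.
(x4) alone gives x4 = True.
(¬x3) alone gives x3 = False.
That conflicts with the unit clause (x3).
Backtrack on x2: now try x2 = False.
(¬x1) alone gives x1 = False.
(¬x3) alone gives x3 = False.
(x4) alone gives x4 = True.
That conflicts with the unit clause (¬x4).
Both values of x2 lead to a conflict.

UNSATISFIABLE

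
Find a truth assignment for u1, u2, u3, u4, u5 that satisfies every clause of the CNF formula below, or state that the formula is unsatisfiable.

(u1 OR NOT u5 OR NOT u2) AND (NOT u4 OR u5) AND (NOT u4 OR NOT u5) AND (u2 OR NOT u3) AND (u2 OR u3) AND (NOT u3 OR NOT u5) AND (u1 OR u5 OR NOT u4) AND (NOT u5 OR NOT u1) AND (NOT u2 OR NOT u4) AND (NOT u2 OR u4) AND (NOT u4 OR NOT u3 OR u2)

UNSATISFIABLE

Try u4 = false.
From the singleton clause (NOT u2), u2 = false.
From the singleton clause (NOT u3), u3 = false.
Now (u3) is unsatisfied and unit — conflict.
Backtrack on u4: now try u4 = true.
From the singleton clause (u5), u5 = true.
Now (NOT u5) is unsatisfied and unit — conflict.
Neither u4 = true nor u4 = false works.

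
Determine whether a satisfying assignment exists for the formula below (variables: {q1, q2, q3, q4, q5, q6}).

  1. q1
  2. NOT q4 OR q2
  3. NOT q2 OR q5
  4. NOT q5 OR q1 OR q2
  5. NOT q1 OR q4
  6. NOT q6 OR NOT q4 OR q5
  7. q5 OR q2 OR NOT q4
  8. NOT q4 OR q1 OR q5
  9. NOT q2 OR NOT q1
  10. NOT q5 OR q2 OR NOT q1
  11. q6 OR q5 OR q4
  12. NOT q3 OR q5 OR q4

(q1) alone gives q1 = true.
(q4) alone gives q4 = true.
(q2) alone gives q2 = true.
That conflicts with the unit clause (NOT q2).
No assignment satisfies every clause.

No, unsatisfiable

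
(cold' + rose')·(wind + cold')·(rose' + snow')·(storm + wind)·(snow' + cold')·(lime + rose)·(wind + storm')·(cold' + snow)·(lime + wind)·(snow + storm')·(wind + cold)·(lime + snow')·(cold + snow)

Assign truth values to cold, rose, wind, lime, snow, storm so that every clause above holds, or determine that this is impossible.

Case cold = 0:
The clause (wind) is unit, so wind = 1.
The clause (snow) is unit, so snow = 1.
The clause (rose') is unit, so rose = 0.
The clause (lime) is unit, so lime = 1.
Every clause is now satisfied; storm is unconstrained.

cold=0,  rose=0,  wind=1,  lime=1,  snow=1,  storm=0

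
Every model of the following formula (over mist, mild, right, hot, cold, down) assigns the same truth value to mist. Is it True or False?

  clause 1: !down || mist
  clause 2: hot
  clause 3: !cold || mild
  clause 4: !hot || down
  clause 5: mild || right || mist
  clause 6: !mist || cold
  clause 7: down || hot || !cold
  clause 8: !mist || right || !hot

Suppose mist = false.
(!down) alone gives down = false.
(hot) alone gives hot = true.
But (!hot) is also a unit clause — contradiction.
So every satisfying assignment has mist = True.

True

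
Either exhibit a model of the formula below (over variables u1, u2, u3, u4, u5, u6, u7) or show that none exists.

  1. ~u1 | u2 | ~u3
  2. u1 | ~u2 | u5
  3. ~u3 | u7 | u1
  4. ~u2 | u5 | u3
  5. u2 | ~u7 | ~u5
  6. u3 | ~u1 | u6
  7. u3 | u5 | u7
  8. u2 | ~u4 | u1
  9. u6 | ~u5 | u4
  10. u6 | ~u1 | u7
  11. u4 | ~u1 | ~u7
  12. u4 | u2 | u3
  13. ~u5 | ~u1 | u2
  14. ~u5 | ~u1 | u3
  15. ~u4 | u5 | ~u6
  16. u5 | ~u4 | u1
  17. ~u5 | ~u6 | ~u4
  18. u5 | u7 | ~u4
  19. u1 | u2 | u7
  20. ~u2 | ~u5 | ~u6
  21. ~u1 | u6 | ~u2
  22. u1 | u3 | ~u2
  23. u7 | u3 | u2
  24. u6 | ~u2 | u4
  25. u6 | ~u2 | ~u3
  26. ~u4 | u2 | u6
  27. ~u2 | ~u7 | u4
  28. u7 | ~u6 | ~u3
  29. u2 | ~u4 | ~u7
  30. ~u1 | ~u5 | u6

u1: 0; u2: 0; u3: 1; u4: 0; u5: 0; u6: 0; u7: 1

Branch on u1: set u1 = 0.
Branch on u2: set u2 = 0.
(~u4) alone gives u4 = 0.
(u3) alone gives u3 = 1.
(u7) alone gives u7 = 1.
(~u5) alone gives u5 = 0.
Every clause is now satisfied; u6 is unconstrained.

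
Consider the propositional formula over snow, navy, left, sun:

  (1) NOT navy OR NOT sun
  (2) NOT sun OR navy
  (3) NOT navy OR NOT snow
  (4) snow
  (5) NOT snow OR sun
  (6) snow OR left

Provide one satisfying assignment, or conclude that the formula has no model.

Unit clause (snow) forces snow = true.
Unit clause (NOT navy) forces navy = false.
Unit clause (NOT sun) forces sun = false.
Now (sun) is unsatisfied and unit — conflict.

UNSATISFIABLE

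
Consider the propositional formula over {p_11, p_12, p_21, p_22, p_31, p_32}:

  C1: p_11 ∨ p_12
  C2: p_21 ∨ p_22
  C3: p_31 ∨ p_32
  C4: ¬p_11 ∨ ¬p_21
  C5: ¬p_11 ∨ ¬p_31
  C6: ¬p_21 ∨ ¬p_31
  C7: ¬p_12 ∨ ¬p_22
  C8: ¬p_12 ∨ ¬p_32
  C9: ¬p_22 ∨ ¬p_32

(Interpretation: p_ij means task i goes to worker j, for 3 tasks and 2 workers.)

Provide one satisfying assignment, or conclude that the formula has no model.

UNSATISFIABLE

Try p_11 = True.
Unit clause (¬p_21) forces p_21 = False.
Unit clause (p_22) forces p_22 = True.
Unit clause (¬p_31) forces p_31 = False.
Unit clause (p_32) forces p_32 = True.
But (¬p_32) is also a unit clause — contradiction.
Backtrack on p_11: now try p_11 = False.
Unit clause (p_12) forces p_12 = True.
Unit clause (¬p_22) forces p_22 = False.
Unit clause (p_21) forces p_21 = True.
Unit clause (¬p_31) forces p_31 = False.
Unit clause (p_32) forces p_32 = True.
But (¬p_32) is also a unit clause — contradiction.
Neither p_11 = True nor p_11 = False works.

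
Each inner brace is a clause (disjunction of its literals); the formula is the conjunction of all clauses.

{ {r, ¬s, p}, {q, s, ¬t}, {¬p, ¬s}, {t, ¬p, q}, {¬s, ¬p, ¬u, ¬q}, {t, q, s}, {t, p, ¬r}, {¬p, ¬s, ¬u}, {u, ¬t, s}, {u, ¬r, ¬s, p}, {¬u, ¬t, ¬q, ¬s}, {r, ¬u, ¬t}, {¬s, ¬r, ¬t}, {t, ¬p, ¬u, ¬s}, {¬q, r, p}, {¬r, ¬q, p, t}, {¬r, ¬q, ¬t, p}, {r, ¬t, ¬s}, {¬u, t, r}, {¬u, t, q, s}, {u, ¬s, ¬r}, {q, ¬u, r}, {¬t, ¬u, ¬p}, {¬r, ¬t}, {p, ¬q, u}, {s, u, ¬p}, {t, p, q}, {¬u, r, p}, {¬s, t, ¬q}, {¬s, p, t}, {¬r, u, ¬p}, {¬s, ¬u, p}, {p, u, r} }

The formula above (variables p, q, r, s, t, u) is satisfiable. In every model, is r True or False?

True

Suppose r = False.
Try s = False.
Try q = True.
(p) alone gives p = True.
(u) alone gives u = True.
(¬t) alone gives t = False.
Now (t) is unsatisfied and unit — conflict.
That branch fails; take q = False instead.
(¬t) alone gives t = False.
Now (t) is unsatisfied and unit — conflict.
Either choice for q ends in contradiction.
That branch fails; take s = True instead.
(p) alone gives p = True.
Now (¬p) is unsatisfied and unit — conflict.
Either choice for s ends in contradiction.
So every satisfying assignment has r = True.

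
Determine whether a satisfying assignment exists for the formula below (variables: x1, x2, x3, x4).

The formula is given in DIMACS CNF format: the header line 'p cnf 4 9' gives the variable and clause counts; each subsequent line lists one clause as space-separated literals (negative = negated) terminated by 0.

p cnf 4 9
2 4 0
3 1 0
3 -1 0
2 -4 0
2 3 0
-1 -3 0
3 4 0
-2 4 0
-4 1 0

No

Try x2 = True.
From the singleton clause (x4), x4 = True.
From the singleton clause (x1), x1 = True.
From the singleton clause (x3), x3 = True.
Now (¬x3) is unsatisfied and unit — conflict.
So x2 must be the other value — set x2 = False.
From the singleton clause (x4), x4 = True.
Now (¬x4) is unsatisfied and unit — conflict.
Both values of x2 lead to a conflict.
No assignment satisfies every clause.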